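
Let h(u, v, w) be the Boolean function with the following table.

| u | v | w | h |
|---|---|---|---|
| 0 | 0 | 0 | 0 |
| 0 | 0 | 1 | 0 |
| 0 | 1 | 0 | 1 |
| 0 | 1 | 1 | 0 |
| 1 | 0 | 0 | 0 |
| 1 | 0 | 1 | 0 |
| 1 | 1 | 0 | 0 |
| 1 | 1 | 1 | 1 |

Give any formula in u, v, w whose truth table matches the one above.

Collect the rows where h=1 — (0,1,0), (1,1,1) — and write one minterm per row: ¬u·v·¬w, u·v·w. Their union (logical OR) reproduces the table exactly.

h(u, v, w) = ((¬u ∧ v) ∧ ¬w) ∨ ((u ∧ v) ∧ w)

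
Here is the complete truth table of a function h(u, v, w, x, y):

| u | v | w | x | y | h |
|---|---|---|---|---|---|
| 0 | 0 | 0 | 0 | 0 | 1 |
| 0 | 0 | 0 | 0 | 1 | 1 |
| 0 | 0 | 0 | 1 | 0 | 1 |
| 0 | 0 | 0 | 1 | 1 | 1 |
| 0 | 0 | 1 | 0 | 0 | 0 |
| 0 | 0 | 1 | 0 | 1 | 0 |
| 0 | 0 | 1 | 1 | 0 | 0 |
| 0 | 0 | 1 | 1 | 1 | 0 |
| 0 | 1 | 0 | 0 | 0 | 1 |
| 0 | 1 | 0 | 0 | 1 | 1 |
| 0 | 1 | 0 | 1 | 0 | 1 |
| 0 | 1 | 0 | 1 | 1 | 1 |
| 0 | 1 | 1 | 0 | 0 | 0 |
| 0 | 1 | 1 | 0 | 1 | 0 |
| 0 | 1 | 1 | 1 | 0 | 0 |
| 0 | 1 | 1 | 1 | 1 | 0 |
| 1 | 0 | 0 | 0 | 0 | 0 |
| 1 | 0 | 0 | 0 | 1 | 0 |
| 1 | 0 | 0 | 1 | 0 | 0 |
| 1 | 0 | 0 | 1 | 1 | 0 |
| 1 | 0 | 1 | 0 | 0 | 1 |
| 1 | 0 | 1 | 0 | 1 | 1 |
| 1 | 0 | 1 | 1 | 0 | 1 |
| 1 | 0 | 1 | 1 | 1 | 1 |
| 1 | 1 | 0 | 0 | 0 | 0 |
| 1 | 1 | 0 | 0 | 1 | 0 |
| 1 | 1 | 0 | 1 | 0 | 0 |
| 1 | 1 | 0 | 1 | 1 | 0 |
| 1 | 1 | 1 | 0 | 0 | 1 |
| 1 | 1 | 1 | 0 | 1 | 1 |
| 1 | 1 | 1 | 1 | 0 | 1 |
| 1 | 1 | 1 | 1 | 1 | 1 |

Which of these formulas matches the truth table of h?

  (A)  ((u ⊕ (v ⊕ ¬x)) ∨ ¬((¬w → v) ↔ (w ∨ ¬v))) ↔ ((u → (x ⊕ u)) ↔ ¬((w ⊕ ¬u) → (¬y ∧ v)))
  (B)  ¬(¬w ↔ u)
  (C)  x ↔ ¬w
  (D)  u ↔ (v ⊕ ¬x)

(A): at (0,0,1,1,0) it gives 1, but h = 0 — eliminated.
(C): at (0,0,0,0,0) it gives 0, but h = 1 — eliminated.
(D): at (0,0,0,0,0) it gives 0, but h = 1 — eliminated.
Only (B) survives; checking it on all 32 rows confirms it matches h.

B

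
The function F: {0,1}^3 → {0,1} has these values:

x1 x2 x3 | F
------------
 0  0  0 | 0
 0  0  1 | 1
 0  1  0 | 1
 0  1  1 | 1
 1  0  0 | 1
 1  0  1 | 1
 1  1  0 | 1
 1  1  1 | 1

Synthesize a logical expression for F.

The output is 1 whenever at least one input is 1 — the OR of all inputs.

F(x1, x2, x3) = (x1 ∨ x2) ∨ x3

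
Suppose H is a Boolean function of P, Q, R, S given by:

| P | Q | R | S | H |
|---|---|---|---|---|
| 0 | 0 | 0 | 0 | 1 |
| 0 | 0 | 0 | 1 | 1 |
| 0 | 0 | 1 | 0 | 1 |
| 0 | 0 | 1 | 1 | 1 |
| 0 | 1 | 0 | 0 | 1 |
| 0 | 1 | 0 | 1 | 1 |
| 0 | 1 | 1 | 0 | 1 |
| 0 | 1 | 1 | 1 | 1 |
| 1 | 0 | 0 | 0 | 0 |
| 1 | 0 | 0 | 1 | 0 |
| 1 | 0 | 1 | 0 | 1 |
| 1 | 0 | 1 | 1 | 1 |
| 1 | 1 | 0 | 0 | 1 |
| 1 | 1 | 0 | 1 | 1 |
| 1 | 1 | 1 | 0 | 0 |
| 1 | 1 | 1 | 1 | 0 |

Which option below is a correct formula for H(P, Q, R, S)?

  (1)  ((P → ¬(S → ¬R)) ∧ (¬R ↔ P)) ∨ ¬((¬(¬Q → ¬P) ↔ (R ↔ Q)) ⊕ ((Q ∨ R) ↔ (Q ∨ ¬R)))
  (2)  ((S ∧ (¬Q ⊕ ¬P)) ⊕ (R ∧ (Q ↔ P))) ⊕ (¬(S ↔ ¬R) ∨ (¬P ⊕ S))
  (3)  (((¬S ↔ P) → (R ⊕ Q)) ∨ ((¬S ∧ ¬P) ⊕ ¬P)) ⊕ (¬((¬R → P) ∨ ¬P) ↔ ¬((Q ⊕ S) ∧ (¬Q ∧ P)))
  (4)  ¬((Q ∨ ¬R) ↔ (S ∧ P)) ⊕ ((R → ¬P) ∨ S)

(2): at (0,0,0,1) it gives 0, but H = 1 — eliminated.
(3): at (1,0,1,1) it gives 0, but H = 1 — eliminated.
(4): at (0,0,0,0) it gives 0, but H = 1 — eliminated.
(1) is the remaining candidate, and it agrees with H on all 16 inputs.

1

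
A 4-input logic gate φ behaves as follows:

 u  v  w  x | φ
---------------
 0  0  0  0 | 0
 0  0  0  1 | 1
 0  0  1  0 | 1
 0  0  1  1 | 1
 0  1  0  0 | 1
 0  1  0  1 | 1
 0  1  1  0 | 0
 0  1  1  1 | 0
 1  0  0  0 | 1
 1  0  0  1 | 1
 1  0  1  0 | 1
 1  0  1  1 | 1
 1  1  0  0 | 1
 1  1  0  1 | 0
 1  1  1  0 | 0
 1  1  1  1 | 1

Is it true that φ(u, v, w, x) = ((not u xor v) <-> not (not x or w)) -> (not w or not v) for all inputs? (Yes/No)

No

Evaluate ((not u xor v) <-> not (not x or w)) -> (not w or not v) on each row and compare to φ:
  u=0, v=0, w=0, x=0: formula gives 1, but φ = 0 ✗
A single disagreement suffices: at (0,0,0,0) they differ, so the formula does not compute φ.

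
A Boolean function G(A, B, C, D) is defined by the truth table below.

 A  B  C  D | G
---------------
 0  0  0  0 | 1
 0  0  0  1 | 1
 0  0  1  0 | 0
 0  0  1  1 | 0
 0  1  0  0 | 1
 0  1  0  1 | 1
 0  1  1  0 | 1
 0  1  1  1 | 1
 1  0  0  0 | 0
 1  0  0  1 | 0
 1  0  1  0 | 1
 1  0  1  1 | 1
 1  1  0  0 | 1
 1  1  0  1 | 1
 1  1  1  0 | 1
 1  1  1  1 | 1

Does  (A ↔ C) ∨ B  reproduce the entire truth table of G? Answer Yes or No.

Yes

Check the formula against G row by row:
  A=0, B=0, C=0, D=0: formula gives 1, G = 1 ✓
  A=0, B=0, C=0, D=1: formula gives 1, G = 1 ✓
  A=0, B=0, C=1, D=0: formula gives 0, G = 0 ✓
  A=0, B=0, C=1, D=1: formula gives 0, G = 0 ✓
  …and likewise for the remaining 12 rows.
Every row agrees, so the formula is equivalent.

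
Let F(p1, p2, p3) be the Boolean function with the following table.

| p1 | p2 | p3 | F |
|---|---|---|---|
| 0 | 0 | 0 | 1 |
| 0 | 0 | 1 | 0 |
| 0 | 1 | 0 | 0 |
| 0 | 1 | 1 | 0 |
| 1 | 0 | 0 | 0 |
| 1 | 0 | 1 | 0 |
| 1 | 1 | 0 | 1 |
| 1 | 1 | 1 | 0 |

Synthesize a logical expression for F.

F(p1, p2, p3) = ((~p1 & ~p2) & ~p3) | ((p1 & p2) & ~p3)

Collect the rows where F=1 — (0,0,0), (1,1,0) — and write one minterm per row: ¬p1·¬p2·¬p3, p1·p2·¬p3. Their union (logical OR) reproduces the table exactly.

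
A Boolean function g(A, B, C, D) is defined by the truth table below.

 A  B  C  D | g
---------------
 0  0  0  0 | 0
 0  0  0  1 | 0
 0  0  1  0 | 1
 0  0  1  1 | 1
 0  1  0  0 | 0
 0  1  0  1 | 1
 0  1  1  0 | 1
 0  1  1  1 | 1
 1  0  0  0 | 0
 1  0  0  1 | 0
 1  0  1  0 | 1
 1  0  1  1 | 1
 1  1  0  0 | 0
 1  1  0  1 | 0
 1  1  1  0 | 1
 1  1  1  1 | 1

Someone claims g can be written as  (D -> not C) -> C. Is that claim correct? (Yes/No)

Test each input against both g and the formula:
  A=0, B=0, C=0, D=0: formula gives 0, g = 0 ✓
  A=0, B=0, C=0, D=1: formula gives 0, g = 0 ✓
  A=0, B=0, C=1, D=0: formula gives 1, g = 1 ✓
  A=0, B=0, C=1, D=1: formula gives 1, g = 1 ✓
  …
  A=0, B=1, C=0, D=1: formula gives 0, but g = 1 ✗
Row (0,1,0,1) is a counterexample, so the formula is not equivalent to g.

No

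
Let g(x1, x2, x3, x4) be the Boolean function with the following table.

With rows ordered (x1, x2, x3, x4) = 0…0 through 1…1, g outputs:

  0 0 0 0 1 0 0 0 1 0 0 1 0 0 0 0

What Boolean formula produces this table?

g(x1, x2, x3, x4) = ((((¬x1 ∧ x2) ∧ ¬x3) ∧ ¬x4) ∨ (((x1 ∧ ¬x2) ∧ ¬x3) ∧ ¬x4)) ∨ (((x1 ∧ ¬x2) ∧ x3) ∧ x4)

g=1 on 3 inputs: (0,1,0,0), (1,0,0,0), (1,0,1,1). Reading each as a conjunction of literals (¬x1·x2·¬x3·¬x4, x1·¬x2·¬x3·¬x4, x1·¬x2·x3·x4) and taking the OR gives the canonical DNF.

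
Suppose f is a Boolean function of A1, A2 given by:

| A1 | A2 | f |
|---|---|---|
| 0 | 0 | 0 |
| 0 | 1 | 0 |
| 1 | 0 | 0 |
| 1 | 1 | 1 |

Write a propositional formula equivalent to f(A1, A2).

The output is 1 only when every input is 1 — the AND of all inputs.

f(A1, A2) = A1 & A2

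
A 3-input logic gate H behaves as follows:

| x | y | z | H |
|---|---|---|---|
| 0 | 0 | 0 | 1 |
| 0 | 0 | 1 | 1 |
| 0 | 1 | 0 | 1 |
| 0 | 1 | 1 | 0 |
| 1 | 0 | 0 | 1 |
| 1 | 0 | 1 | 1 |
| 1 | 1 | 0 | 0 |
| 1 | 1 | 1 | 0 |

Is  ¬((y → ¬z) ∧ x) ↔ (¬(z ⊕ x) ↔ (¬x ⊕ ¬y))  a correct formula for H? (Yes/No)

No

Test each input against both H and the formula:
  x=0, y=0, z=0: formula gives 0, but H = 1 ✗
Since they disagree at (0,0,0), the expression is not a correct formula for H.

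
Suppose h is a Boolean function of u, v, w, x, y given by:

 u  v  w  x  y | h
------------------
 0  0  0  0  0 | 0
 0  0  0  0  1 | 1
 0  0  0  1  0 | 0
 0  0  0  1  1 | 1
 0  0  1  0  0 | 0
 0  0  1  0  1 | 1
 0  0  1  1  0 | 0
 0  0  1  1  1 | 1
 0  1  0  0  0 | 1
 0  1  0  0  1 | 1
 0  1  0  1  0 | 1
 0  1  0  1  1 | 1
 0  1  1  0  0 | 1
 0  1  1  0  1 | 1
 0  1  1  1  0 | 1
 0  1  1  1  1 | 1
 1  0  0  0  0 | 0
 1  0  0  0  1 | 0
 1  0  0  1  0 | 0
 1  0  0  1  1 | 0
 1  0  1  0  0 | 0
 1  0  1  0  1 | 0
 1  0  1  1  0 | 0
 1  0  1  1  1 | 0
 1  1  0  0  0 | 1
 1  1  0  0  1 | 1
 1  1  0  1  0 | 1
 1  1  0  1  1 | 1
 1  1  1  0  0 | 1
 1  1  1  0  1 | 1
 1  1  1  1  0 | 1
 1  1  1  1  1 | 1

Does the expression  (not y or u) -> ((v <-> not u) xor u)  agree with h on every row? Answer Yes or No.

Test each input against both h and the formula:
  u=0, v=0, w=0, x=0, y=0: formula gives 0, h = 0 ✓
  u=0, v=0, w=0, x=0, y=1: formula gives 1, h = 1 ✓
  u=0, v=0, w=0, x=1, y=0: formula gives 0, h = 0 ✓
  u=0, v=0, w=0, x=1, y=1: formula gives 1, h = 1 ✓
  …and likewise for the remaining 28 rows.
No disagreement on any input; they are logically equivalent.

Yes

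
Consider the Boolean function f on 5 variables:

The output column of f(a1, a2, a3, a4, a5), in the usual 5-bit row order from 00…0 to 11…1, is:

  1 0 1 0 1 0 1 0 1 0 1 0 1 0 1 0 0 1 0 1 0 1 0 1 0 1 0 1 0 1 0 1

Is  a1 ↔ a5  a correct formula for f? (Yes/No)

Yes

Evaluate a1 ↔ a5 on each row and compare to f:
  a1=0, a2=0, a3=0, a4=0, a5=0: formula gives 1, f = 1 ✓
  a1=0, a2=0, a3=0, a4=0, a5=1: formula gives 0, f = 0 ✓
  a1=0, a2=0, a3=0, a4=1, a5=0: formula gives 1, f = 1 ✓
  a1=0, a2=0, a3=0, a4=1, a5=1: formula gives 0, f = 0 ✓
  …and likewise for the remaining 28 rows.
No disagreement on any input; they are logically equivalent.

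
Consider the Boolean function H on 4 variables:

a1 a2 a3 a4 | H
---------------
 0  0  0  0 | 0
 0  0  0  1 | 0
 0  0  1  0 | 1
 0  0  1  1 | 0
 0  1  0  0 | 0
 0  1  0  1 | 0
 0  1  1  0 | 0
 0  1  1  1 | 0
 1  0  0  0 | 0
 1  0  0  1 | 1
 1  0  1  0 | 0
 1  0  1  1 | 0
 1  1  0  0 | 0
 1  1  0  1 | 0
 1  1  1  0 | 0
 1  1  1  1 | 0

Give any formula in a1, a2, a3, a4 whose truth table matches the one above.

H(a1, a2, a3, a4) = (((¬a1 ∧ ¬a2) ∧ a3) ∧ ¬a4) ∨ (((a1 ∧ ¬a2) ∧ ¬a3) ∧ a4)

H=1 on 2 inputs: (0,0,1,0), (1,0,0,1). Reading each as a conjunction of literals (¬a1·¬a2·a3·¬a4, a1·¬a2·¬a3·a4) and taking the OR gives the canonical DNF.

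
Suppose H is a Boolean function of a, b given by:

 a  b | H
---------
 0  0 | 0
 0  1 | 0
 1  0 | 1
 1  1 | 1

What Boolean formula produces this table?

The output simply equals a.

H(a, b) = a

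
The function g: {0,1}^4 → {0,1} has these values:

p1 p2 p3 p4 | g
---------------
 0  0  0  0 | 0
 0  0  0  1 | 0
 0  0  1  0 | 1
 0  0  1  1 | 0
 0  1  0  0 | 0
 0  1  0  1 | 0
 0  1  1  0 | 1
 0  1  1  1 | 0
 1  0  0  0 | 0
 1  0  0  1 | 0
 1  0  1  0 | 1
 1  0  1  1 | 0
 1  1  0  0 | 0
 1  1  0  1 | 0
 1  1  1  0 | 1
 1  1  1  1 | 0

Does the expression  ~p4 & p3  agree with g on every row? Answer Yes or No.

Yes

Evaluate ~p4 & p3 on each row and compare to g:
  p1=0, p2=0, p3=0, p4=0: formula gives 0, g = 0 ✓
  p1=0, p2=0, p3=0, p4=1: formula gives 0, g = 0 ✓
  p1=0, p2=0, p3=1, p4=0: formula gives 1, g = 1 ✓
  p1=0, p2=0, p3=1, p4=1: formula gives 0, g = 0 ✓
  … (the remaining 12 rows also agree.)
Every row agrees, so the formula is equivalent.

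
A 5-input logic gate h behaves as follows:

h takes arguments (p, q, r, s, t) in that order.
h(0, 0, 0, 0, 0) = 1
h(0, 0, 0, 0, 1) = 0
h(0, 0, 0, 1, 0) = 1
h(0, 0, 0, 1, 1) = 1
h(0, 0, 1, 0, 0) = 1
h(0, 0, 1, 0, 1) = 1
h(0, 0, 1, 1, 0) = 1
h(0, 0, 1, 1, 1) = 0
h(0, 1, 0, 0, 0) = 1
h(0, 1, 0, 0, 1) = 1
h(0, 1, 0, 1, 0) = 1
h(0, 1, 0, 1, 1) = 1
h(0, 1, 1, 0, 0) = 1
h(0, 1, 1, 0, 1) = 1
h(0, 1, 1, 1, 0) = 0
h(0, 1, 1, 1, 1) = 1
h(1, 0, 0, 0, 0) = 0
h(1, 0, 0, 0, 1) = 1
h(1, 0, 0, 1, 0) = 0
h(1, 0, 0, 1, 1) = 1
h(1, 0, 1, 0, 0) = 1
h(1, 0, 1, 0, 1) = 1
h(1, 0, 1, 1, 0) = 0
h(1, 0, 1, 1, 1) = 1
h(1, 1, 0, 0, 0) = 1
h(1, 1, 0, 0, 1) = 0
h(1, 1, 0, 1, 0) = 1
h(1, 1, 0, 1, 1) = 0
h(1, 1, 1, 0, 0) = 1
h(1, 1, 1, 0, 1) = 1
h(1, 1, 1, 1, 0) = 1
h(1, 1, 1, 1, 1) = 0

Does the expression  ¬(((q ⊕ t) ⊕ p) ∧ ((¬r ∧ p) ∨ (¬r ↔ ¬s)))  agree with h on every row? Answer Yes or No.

Check the formula against h row by row:
  p=0, q=0, r=0, s=0, t=0: formula gives 1, h = 1 ✓
  p=0, q=0, r=0, s=0, t=1: formula gives 0, h = 0 ✓
  p=0, q=0, r=0, s=1, t=0: formula gives 1, h = 1 ✓
  p=0, q=0, r=0, s=1, t=1: formula gives 1, h = 1 ✓
  …
  p=0, q=1, r=0, s=0, t=0: formula gives 0, but h = 1 ✗
Since they disagree at (0,1,0,0,0), the expression is not a correct formula for h.

No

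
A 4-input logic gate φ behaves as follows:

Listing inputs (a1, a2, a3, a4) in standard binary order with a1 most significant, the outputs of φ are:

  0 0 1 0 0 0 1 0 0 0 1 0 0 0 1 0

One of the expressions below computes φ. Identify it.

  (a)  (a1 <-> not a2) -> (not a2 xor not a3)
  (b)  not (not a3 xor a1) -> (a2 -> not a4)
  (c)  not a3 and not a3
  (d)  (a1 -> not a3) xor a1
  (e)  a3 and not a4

e

(a) fails at (0,0,0,0): the formula yields 1, φ is 0.
(b) fails at (0,0,0,0): the formula yields 1, φ is 0.
(c) fails at (0,0,0,0): the formula yields 1, φ is 0.
(d) fails at (0,0,0,0): the formula yields 1, φ is 0.
Only (e) survives; checking it on all 16 rows confirms it matches φ.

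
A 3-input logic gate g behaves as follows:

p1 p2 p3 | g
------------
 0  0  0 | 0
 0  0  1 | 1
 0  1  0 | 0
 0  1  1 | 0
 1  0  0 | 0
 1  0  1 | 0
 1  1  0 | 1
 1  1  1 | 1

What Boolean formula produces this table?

g(p1, p2, p3) = (((NOT p1 AND NOT p2) AND p3) OR ((p1 AND p2) AND NOT p3)) OR ((p1 AND p2) AND p3)

The 1-rows are (0,0,1), (1,1,0), (1,1,1). Each contributes one minterm — ¬p1·¬p2·p3; p1·p2·¬p3; p1·p2·p3 — and their disjunction is a sum-of-products form of g.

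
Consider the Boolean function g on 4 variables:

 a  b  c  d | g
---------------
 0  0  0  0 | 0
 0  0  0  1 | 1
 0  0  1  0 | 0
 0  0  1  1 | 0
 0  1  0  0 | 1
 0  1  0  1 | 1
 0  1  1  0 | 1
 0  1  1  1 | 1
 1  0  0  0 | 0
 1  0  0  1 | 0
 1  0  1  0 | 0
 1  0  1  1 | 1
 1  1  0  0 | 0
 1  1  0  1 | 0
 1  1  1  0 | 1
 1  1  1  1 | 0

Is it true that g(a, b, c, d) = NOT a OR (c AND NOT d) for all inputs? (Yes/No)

No

Evaluate NOT a OR (c AND NOT d) on each row and compare to g:
  a=0, b=0, c=0, d=0: formula gives 1, but g = 0 ✗
Row (0,0,0,0) is a counterexample, so the formula is not equivalent to g.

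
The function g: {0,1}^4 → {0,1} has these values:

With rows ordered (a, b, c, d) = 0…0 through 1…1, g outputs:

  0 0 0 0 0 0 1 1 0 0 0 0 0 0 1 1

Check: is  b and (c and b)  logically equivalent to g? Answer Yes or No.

Check the formula against g row by row:
  a=0, b=0, c=0, d=0: formula gives 0, g = 0 ✓
  a=0, b=0, c=0, d=1: formula gives 0, g = 0 ✓
  a=0, b=0, c=1, d=0: formula gives 0, g = 0 ✓
  a=0, b=0, c=1, d=1: formula gives 0, g = 0 ✓
  … (the remaining 12 rows also agree.)
All 16 rows match — the expression computes g exactly.

Yes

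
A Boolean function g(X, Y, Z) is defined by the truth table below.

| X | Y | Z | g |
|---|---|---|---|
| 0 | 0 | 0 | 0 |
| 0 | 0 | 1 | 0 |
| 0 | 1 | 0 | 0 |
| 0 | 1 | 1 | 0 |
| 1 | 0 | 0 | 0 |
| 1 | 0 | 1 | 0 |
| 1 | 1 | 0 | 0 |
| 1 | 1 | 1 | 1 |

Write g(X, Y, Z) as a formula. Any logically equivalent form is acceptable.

g(X, Y, Z) = (X · Y) · Z

The output is 1 only when every input is 1 — the AND of all inputs.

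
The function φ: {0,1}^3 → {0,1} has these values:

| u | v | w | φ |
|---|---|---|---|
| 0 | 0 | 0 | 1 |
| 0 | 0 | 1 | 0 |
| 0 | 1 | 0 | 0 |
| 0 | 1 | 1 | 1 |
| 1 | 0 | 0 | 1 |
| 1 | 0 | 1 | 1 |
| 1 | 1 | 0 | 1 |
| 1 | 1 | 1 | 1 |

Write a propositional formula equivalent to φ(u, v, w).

φ(u, v, w) = ¬(((¬u ∧ ¬v) ∧ w) ∨ ((¬u ∧ v) ∧ ¬w))

The 0-rows are (0,0,1), (0,1,0). Take each as a conjunction (¬u·¬v·w, ¬u·v·¬w), form their disjunction, and complement — that gives a formula that is 1 everywhere φ is.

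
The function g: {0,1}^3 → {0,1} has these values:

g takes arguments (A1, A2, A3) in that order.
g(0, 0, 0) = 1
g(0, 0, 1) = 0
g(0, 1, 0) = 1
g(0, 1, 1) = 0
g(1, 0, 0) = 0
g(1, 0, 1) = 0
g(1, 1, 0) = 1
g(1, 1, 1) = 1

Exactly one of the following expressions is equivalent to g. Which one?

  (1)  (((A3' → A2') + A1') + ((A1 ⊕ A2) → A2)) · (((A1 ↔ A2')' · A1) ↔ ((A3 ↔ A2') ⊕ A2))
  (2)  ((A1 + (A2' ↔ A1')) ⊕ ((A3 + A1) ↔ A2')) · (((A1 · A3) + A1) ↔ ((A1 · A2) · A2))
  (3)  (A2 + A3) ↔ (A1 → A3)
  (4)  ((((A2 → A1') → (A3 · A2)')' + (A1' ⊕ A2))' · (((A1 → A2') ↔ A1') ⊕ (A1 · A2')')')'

2

(1) disagrees with g on (1,0,0) (formula → 1, table → 0); rule it out.
(3) disagrees with g on (0,0,0) (formula → 0, table → 1); rule it out.
(4) disagrees with g on (0,0,1) (formula → 1, table → 0); rule it out.
(2) is the remaining candidate, and it agrees with g on all 8 inputs.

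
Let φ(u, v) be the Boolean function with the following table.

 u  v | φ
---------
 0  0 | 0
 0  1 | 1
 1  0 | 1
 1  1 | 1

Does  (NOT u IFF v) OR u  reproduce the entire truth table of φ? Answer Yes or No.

Yes

Test each input against both φ and the formula:
  u=0, v=0: formula gives 0, φ = 0 ✓
  u=0, v=1: formula gives 1, φ = 1 ✓
  u=1, v=0: formula gives 1, φ = 1 ✓
  u=1, v=1: formula gives 1, φ = 1 ✓
No disagreement on any input; they are logically equivalent.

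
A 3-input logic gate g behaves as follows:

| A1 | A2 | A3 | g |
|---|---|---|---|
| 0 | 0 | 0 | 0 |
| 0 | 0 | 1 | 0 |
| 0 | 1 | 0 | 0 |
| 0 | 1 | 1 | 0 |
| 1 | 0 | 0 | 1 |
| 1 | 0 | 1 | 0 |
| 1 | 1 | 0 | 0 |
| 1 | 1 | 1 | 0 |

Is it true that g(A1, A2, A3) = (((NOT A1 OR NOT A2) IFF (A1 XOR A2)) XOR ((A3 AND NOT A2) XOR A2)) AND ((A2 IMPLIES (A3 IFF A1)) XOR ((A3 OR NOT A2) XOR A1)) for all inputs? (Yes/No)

Check the formula against g row by row:
  A1=0, A2=0, A3=0: formula gives 0, g = 0 ✓
  A1=0, A2=0, A3=1: formula gives 0, g = 0 ✓
  A1=0, A2=1, A3=0: formula gives 0, g = 0 ✓
  A1=0, A2=1, A3=1: formula gives 0, g = 0 ✓
  A1=1, A2=0, A3=0: formula gives 1, g = 1 ✓
  …and likewise for the remaining 3 rows.
Every row agrees, so the formula is equivalent.

Yes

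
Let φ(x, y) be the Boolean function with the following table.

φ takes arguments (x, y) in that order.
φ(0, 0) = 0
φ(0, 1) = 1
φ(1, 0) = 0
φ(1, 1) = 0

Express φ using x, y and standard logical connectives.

1 only at (0,1): NOT x AND y.

φ(x, y) = not x and y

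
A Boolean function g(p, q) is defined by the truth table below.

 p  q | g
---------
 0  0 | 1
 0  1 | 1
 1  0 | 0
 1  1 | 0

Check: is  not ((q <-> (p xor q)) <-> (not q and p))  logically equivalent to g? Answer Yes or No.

No

Check the formula against g row by row:
  p=0, q=0: formula gives 1, g = 1 ✓
  p=0, q=1: formula gives 1, g = 1 ✓
  p=1, q=0: formula gives 1, but g = 0 ✗
A single disagreement suffices: at (1,0) they differ, so the formula does not compute g.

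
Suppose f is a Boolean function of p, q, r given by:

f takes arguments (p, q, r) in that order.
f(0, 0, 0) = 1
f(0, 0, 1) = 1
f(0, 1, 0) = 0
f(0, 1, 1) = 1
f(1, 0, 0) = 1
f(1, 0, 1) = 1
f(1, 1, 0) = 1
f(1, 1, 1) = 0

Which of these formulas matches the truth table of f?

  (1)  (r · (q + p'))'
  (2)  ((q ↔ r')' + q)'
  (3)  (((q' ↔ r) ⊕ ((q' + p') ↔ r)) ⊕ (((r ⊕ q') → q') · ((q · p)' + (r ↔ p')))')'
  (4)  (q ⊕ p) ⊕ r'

(1): at (0,0,1) it gives 0, but f = 1 — eliminated.
(2): at (0,0,0) it gives 0, but f = 1 — eliminated.
(4): at (0,0,1) it gives 0, but f = 1 — eliminated.
(3) is the remaining candidate, and it agrees with f on all 8 inputs.

3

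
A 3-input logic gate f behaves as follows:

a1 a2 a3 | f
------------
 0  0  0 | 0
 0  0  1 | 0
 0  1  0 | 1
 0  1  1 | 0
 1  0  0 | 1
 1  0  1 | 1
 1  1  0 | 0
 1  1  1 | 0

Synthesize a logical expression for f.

f(a1, a2, a3) = (((¬a1 ∧ a2) ∧ ¬a3) ∨ ((a1 ∧ ¬a2) ∧ ¬a3)) ∨ ((a1 ∧ ¬a2) ∧ a3)

The 1-rows are (0,1,0), (1,0,0), (1,0,1). Each contributes one minterm — ¬a1·a2·¬a3; a1·¬a2·¬a3; a1·¬a2·a3 — and their disjunction is a sum-of-products form of f.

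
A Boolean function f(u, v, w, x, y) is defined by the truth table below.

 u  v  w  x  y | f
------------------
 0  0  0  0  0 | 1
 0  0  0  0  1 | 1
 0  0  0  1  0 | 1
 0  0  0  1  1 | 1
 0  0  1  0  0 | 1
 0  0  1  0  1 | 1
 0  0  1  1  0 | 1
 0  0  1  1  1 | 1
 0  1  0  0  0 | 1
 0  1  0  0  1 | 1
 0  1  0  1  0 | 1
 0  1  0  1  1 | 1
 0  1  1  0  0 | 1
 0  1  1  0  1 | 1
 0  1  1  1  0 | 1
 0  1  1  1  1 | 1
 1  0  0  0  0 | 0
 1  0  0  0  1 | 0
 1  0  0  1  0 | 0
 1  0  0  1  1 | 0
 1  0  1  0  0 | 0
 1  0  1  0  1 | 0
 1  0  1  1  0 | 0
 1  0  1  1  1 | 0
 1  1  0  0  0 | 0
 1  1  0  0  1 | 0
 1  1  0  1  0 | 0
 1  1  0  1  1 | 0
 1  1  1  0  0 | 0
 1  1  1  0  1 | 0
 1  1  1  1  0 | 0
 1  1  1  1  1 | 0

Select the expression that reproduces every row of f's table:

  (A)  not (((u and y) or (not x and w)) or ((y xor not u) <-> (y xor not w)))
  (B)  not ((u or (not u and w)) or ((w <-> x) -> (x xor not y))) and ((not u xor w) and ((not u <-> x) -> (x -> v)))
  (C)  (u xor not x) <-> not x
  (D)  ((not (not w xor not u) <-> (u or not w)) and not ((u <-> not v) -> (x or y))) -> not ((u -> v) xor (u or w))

(A): at (0,0,0,0,0) it gives 0, but f = 1 — eliminated.
(B): at (0,0,0,0,0) it gives 0, but f = 1 — eliminated.
(D): at (0,1,0,0,0) it gives 0, but f = 1 — eliminated.
(C) is the remaining candidate, and it agrees with f on all 32 inputs.

C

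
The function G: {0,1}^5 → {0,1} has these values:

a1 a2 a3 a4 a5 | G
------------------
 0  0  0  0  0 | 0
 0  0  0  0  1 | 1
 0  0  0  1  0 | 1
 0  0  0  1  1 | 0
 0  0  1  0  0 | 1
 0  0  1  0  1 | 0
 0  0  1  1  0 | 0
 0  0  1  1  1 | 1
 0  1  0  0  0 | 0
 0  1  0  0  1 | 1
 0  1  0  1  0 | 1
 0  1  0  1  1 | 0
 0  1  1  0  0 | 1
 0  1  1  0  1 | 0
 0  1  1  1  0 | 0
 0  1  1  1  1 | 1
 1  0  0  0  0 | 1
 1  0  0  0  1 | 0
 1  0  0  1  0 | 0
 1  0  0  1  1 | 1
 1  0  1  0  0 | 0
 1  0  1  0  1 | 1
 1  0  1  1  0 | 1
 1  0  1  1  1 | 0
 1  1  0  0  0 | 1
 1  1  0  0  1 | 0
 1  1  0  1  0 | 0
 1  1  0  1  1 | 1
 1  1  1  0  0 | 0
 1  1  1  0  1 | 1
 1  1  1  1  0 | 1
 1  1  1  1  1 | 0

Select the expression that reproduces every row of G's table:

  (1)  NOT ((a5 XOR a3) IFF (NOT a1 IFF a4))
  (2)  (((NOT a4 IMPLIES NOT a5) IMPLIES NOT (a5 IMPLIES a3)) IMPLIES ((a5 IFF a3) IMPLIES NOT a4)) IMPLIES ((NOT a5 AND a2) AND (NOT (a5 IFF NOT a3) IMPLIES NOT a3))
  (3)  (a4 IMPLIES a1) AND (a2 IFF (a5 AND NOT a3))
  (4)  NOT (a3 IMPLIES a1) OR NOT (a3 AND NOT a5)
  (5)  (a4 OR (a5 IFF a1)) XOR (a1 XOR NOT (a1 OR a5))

(2) fails at (0,0,0,0,1): the formula yields 0, G is 1.
(3) fails at (0,0,0,0,0): the formula yields 1, G is 0.
(4) fails at (0,0,0,0,0): the formula yields 1, G is 0.
(5) fails at (0,0,0,0,1): the formula yields 0, G is 1.
That leaves (1). Evaluating it on every row reproduces the table of G exactly.

1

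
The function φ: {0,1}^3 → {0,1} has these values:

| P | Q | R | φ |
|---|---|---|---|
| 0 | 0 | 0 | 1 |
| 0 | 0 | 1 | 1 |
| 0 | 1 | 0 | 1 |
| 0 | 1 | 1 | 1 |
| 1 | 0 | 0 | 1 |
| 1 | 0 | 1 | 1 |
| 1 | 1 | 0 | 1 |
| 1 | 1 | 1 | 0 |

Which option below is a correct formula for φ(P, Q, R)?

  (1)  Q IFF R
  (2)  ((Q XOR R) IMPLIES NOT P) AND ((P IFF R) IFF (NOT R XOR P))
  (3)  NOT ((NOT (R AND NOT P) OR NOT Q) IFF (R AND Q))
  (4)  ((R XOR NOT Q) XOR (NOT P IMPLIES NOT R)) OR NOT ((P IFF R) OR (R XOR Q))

3

(1): at (0,0,1) it gives 0, but φ = 1 — eliminated.
(2): at (1,0,1) it gives 0, but φ = 1 — eliminated.
(4): at (0,0,0) it gives 0, but φ = 1 — eliminated.
That leaves (3). Evaluating it on every row reproduces the table of φ exactly.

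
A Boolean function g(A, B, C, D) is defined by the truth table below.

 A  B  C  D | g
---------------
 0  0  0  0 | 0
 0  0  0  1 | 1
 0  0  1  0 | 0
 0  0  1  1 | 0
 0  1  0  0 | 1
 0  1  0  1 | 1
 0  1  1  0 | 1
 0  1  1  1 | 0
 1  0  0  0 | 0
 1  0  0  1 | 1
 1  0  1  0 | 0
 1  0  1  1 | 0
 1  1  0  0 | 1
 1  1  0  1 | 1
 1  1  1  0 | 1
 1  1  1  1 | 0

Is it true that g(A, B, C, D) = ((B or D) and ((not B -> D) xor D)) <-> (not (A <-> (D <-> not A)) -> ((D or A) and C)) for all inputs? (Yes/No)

Check the formula against g row by row:
  A=0, B=0, C=0, D=0: formula gives 0, g = 0 ✓
  A=0, B=0, C=0, D=1: formula gives 1, g = 1 ✓
  A=0, B=0, C=1, D=0: formula gives 0, g = 0 ✓
  A=0, B=0, C=1, D=1: formula gives 0, g = 0 ✓
  …and likewise for the remaining 12 rows.
Every row agrees, so the formula is equivalent.

Yes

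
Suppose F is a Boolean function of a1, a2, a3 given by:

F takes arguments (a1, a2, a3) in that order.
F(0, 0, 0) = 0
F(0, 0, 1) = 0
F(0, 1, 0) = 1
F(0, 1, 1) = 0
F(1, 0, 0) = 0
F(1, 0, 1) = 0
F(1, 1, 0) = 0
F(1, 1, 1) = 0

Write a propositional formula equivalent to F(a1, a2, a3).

F(a1, a2, a3) = (¬a1 ∧ a2) ∧ ¬a3

F is 1 on exactly one input, (0,1,0), whose minterm is ¬a1·a2·¬a3. So F is just that conjunction.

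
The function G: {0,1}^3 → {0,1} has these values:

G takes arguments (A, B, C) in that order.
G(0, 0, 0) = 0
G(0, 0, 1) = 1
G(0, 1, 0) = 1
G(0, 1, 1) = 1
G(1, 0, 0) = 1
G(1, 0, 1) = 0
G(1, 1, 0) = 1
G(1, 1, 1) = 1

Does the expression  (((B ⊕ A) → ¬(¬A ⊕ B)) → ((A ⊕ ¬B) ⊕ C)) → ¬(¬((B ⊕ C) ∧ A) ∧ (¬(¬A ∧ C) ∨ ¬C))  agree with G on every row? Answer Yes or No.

Evaluate (((B ⊕ A) → ¬(¬A ⊕ B)) → ((A ⊕ ¬B) ⊕ C)) → ¬(¬((B ⊕ C) ∧ A) ∧ (¬(¬A ∧ C) ∨ ¬C)) on each row and compare to G:
  A=0, B=0, C=0: formula gives 0, G = 0 ✓
  A=0, B=0, C=1: formula gives 1, G = 1 ✓
  A=0, B=1, C=0: formula gives 1, G = 1 ✓
  A=0, B=1, C=1: formula gives 1, G = 1 ✓
  A=1, B=0, C=0: formula gives 1, G = 1 ✓
  A=1, B=0, C=1: formula gives 1, but G = 0 ✗
A single disagreement suffices: at (1,0,1) they differ, so the formula does not compute G.

No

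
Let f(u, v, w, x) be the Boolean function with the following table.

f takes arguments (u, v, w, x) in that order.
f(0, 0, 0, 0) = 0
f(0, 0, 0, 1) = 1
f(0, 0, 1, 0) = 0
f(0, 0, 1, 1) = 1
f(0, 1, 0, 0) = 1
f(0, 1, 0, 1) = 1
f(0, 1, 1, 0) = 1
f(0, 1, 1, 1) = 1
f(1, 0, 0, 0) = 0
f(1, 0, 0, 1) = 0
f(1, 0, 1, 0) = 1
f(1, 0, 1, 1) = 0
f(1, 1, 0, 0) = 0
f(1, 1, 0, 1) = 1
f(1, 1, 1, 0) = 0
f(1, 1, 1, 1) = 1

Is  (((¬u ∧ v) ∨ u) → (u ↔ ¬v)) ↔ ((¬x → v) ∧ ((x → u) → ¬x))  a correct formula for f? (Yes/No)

Evaluate (((¬u ∧ v) ∨ u) → (u ↔ ¬v)) ↔ ((¬x → v) ∧ ((x → u) → ¬x)) on each row and compare to f:
  u=0, v=0, w=0, x=0: formula gives 0, f = 0 ✓
  u=0, v=0, w=0, x=1: formula gives 1, f = 1 ✓
  u=0, v=0, w=1, x=0: formula gives 0, f = 0 ✓
  u=0, v=0, w=1, x=1: formula gives 1, f = 1 ✓
  …
  u=1, v=0, w=1, x=0: formula gives 0, but f = 1 ✗
Row (1,0,1,0) is a counterexample, so the formula is not equivalent to f.

No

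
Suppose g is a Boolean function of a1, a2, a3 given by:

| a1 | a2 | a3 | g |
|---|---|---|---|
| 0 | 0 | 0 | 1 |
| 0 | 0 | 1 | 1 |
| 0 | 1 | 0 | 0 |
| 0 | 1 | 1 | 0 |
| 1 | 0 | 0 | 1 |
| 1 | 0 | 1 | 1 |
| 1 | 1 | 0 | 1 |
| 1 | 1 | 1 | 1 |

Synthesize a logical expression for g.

g(a1, a2, a3) = (((a1' · a2) · a3') + ((a1' · a2) · a3))'

There are just 2 zero rows: (0,1,0), (0,1,1). Their minterms are ¬a1·a2·¬a3, ¬a1·a2·a3; the OR of those covers precisely the 0-outputs, and negating it yields g.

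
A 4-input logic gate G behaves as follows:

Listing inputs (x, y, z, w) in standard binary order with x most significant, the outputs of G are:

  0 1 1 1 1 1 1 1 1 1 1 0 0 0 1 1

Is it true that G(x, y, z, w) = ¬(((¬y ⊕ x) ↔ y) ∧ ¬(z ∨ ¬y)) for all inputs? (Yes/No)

No

Evaluate ¬(((¬y ⊕ x) ↔ y) ∧ ¬(z ∨ ¬y)) on each row and compare to G:
  x=0, y=0, z=0, w=0: formula gives 1, but G = 0 ✗
Since they disagree at (0,0,0,0), the expression is not a correct formula for G.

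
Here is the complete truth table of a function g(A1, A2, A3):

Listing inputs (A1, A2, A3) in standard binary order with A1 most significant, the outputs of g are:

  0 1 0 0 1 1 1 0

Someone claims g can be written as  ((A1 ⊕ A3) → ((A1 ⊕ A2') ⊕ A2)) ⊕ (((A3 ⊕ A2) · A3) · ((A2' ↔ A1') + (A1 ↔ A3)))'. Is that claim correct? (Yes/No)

Yes

Test each input against both g and the formula:
  A1=0, A2=0, A3=0: formula gives 0, g = 0 ✓
  A1=0, A2=0, A3=1: formula gives 1, g = 1 ✓
  A1=0, A2=1, A3=0: formula gives 0, g = 0 ✓
  A1=0, A2=1, A3=1: formula gives 0, g = 0 ✓
  A1=1, A2=0, A3=0: formula gives 1, g = 1 ✓
  … (the remaining 3 rows also agree.)
Every row agrees, so the formula is equivalent.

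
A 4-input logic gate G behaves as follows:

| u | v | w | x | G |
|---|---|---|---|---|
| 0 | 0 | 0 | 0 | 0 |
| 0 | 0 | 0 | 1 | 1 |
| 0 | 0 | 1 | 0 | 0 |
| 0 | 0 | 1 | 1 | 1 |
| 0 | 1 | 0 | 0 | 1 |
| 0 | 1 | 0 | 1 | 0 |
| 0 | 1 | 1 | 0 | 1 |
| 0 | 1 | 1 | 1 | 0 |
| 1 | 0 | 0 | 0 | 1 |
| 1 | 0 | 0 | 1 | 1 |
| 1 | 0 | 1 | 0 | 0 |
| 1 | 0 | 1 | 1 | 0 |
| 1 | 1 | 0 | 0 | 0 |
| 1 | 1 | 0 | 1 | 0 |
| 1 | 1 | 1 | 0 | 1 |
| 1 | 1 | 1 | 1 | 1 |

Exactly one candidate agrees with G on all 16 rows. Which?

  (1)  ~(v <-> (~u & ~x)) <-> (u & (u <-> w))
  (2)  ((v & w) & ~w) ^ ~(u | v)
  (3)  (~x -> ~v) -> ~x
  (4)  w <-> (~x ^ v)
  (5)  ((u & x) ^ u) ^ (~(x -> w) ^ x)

(2): at (0,0,0,0) it gives 1, but G = 0 — eliminated.
(3): at (0,0,0,0) it gives 1, but G = 0 — eliminated.
(4): at (0,0,1,0) it gives 1, but G = 0 — eliminated.
(5): at (0,0,0,1) it gives 0, but G = 1 — eliminated.
That leaves (1). Evaluating it on every row reproduces the table of G exactly.

1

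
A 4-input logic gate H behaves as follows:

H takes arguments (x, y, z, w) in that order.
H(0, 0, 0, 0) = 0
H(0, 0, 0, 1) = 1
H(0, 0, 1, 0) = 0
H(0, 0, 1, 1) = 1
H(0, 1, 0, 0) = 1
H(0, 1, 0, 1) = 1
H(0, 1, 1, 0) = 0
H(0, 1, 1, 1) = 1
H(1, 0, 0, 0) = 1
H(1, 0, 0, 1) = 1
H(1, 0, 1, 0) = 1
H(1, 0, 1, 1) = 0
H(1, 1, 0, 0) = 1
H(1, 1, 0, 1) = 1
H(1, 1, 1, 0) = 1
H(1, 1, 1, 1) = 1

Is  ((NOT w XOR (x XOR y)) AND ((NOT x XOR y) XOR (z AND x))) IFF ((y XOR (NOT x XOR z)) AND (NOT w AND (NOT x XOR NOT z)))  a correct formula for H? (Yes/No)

Yes

Evaluate ((NOT w XOR (x XOR y)) AND ((NOT x XOR y) XOR (z AND x))) IFF ((y XOR (NOT x XOR z)) AND (NOT w AND (NOT x XOR NOT z))) on each row and compare to H:
  x=0, y=0, z=0, w=0: formula gives 0, H = 0 ✓
  x=0, y=0, z=0, w=1: formula gives 1, H = 1 ✓
  x=0, y=0, z=1, w=0: formula gives 0, H = 0 ✓
  x=0, y=0, z=1, w=1: formula gives 1, H = 1 ✓
  …and likewise for the remaining 12 rows.
Every row agrees, so the formula is equivalent.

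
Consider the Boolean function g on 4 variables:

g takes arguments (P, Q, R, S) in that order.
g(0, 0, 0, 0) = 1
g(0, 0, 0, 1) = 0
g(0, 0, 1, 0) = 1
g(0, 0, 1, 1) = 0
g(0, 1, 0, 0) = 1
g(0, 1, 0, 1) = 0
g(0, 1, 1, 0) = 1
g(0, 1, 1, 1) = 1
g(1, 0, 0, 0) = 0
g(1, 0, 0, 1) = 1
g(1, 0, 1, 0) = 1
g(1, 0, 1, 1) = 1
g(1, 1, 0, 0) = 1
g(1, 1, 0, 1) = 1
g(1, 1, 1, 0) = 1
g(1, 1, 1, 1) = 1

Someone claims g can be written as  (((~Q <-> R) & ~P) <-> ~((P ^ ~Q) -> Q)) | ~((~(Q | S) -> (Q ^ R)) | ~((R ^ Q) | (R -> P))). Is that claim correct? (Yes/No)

No

Check the formula against g row by row:
  P=0, Q=0, R=0, S=0: formula gives 1, g = 1 ✓
  P=0, Q=0, R=0, S=1: formula gives 0, g = 0 ✓
  P=0, Q=0, R=1, S=0: formula gives 1, g = 1 ✓
  P=0, Q=0, R=1, S=1: formula gives 1, but g = 0 ✗
Since they disagree at (0,0,1,1), the expression is not a correct formula for g.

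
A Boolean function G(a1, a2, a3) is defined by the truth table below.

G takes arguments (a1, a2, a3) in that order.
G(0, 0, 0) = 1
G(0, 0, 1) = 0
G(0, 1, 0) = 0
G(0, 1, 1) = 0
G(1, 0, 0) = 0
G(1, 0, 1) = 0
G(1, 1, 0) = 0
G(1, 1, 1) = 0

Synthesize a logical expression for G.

The output is 1 only when every input is 0 — NOR of all inputs.

G(a1, a2, a3) = ((a1 + a2) + a3)'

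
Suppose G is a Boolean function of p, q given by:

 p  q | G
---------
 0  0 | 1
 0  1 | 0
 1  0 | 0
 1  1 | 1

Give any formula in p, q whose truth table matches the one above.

The output is 1 exactly when an even number of inputs are 1 — the complement of 2-way XOR.

G(p, q) = NOT (p XOR q)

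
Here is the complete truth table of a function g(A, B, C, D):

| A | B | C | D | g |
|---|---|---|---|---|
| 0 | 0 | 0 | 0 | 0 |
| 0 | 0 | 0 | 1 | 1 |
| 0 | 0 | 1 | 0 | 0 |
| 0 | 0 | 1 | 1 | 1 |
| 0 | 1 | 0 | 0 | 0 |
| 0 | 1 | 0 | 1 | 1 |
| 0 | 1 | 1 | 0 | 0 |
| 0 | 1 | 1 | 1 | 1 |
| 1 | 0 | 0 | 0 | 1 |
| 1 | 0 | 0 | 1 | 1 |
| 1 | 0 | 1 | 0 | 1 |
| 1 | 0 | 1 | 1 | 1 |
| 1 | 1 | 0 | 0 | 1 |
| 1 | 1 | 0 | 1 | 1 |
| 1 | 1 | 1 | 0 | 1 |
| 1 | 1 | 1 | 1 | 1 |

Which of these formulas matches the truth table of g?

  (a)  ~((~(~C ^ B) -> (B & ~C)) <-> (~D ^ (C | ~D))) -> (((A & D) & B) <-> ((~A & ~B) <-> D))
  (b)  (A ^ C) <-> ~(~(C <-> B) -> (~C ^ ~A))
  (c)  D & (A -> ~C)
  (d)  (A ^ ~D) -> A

(a): at (0,0,0,0) it gives 1, but g = 0 — eliminated.
(b): at (0,0,0,0) it gives 1, but g = 0 — eliminated.
(c): at (1,0,0,0) it gives 0, but g = 1 — eliminated.
Only (d) survives; checking it on all 16 rows confirms it matches g.

d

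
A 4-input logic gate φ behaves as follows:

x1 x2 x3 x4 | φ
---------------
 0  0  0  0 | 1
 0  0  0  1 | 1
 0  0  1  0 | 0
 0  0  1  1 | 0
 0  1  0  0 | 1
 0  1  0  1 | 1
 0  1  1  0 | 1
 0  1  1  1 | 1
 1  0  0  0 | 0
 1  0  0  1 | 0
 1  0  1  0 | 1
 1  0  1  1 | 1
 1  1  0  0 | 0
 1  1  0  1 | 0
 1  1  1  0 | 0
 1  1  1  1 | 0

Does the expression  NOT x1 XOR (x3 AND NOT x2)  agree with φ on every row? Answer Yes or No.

Yes

Evaluate NOT x1 XOR (x3 AND NOT x2) on each row and compare to φ:
  x1=0, x2=0, x3=0, x4=0: formula gives 1, φ = 1 ✓
  x1=0, x2=0, x3=0, x4=1: formula gives 1, φ = 1 ✓
  x1=0, x2=0, x3=1, x4=0: formula gives 0, φ = 0 ✓
  x1=0, x2=0, x3=1, x4=1: formula gives 0, φ = 0 ✓
  … (the remaining 12 rows also agree.)
All 16 rows match — the expression computes φ exactly.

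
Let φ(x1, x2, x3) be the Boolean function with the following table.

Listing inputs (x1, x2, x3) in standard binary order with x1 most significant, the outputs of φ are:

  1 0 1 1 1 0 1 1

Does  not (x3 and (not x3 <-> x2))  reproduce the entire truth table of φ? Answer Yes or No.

Yes

Evaluate not (x3 and (not x3 <-> x2)) on each row and compare to φ:
  x1=0, x2=0, x3=0: formula gives 1, φ = 1 ✓
  x1=0, x2=0, x3=1: formula gives 0, φ = 0 ✓
  x1=0, x2=1, x3=0: formula gives 1, φ = 1 ✓
  x1=0, x2=1, x3=1: formula gives 1, φ = 1 ✓
  x1=1, x2=0, x3=0: formula gives 1, φ = 1 ✓
  …and likewise for the remaining 3 rows.
All 8 rows match — the expression computes φ exactly.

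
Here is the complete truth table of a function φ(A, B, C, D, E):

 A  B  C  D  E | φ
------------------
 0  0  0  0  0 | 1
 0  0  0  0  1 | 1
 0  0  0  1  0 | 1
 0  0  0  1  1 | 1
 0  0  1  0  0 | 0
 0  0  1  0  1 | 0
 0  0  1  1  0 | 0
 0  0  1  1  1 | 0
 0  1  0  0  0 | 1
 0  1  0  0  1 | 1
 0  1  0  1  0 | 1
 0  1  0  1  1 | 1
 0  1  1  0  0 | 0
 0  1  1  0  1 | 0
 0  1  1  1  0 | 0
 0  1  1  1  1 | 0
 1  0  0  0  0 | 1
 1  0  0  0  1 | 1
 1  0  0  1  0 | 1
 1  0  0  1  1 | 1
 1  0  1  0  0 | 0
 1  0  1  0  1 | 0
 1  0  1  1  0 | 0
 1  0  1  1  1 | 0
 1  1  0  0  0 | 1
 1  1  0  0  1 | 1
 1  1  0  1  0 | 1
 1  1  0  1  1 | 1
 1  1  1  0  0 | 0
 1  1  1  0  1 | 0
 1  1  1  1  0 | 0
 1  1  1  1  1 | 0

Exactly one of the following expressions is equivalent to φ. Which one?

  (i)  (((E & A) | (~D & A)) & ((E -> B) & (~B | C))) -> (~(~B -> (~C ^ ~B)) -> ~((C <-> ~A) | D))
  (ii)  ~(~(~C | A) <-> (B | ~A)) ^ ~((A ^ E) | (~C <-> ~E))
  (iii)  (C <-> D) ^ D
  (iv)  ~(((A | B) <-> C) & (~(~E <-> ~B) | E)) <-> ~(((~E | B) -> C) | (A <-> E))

iii

(i) disagrees with φ on (0,0,1,0,0) (formula → 1, table → 0); rule it out.
(ii) disagrees with φ on (0,0,1,0,0) (formula → 1, table → 0); rule it out.
(iv) disagrees with φ on (0,0,0,0,0) (formula → 0, table → 1); rule it out.
Only (iii) survives; checking it on all 32 rows confirms it matches φ.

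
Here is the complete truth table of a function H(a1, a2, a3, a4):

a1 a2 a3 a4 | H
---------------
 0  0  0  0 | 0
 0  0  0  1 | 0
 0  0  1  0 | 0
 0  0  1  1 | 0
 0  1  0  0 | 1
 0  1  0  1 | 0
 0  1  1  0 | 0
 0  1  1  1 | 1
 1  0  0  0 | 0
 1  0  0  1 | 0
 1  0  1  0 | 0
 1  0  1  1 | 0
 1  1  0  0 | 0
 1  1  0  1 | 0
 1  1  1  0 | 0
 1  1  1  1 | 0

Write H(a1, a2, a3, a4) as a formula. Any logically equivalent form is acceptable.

H(a1, a2, a3, a4) = (((not a1 and a2) and not a3) and not a4) or (((not a1 and a2) and a3) and a4)

Collect the rows where H=1 — (0,1,0,0), (0,1,1,1) — and write one minterm per row: ¬a1·a2·¬a3·¬a4, ¬a1·a2·a3·a4. Their union (logical OR) reproduces the table exactly.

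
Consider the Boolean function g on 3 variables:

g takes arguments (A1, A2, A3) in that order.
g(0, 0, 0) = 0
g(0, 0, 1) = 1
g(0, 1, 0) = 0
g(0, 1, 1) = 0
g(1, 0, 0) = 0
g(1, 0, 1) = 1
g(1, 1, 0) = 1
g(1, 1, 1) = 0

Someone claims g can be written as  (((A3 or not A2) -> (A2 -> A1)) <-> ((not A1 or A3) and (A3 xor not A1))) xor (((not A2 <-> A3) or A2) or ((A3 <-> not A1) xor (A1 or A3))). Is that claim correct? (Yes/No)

No

Test each input against both g and the formula:
  A1=0, A2=0, A3=0: formula gives 1, but g = 0 ✗
Row (0,0,0) is a counterexample, so the formula is not equivalent to g.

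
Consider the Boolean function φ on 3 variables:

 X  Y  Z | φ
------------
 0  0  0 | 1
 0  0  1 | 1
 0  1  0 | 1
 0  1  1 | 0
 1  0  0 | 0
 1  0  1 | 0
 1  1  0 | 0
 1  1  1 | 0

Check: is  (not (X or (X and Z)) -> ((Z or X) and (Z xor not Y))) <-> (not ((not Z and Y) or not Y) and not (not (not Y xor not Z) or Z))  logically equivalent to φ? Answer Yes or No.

Evaluate (not (X or (X and Z)) -> ((Z or X) and (Z xor not Y))) <-> (not ((not Z and Y) or not Y) and not (not (not Y xor not Z) or Z)) on each row and compare to φ:
  X=0, Y=0, Z=0: formula gives 1, φ = 1 ✓
  X=0, Y=0, Z=1: formula gives 1, φ = 1 ✓
  X=0, Y=1, Z=0: formula gives 1, φ = 1 ✓
  X=0, Y=1, Z=1: formula gives 0, φ = 0 ✓
  X=1, Y=0, Z=0: formula gives 0, φ = 0 ✓
  … (the remaining 3 rows also agree.)
All 8 rows match — the expression computes φ exactly.

Yes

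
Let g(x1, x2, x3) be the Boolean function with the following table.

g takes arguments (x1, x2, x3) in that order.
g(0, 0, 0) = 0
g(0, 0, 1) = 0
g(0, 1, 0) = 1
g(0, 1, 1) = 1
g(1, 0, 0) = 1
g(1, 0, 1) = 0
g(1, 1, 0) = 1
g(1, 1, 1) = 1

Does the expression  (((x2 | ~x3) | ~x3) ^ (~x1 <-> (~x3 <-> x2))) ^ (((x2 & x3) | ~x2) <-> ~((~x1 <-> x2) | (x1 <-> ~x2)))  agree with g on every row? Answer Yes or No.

No

Evaluate (((x2 | ~x3) | ~x3) ^ (~x1 <-> (~x3 <-> x2))) ^ (((x2 & x3) | ~x2) <-> ~((~x1 <-> x2) | (x1 <-> ~x2))) on each row and compare to g:
  x1=0, x2=0, x3=0: formula gives 0, g = 0 ✓
  x1=0, x2=0, x3=1: formula gives 0, g = 0 ✓
  x1=0, x2=1, x3=0: formula gives 1, g = 1 ✓
  x1=0, x2=1, x3=1: formula gives 1, g = 1 ✓
  x1=1, x2=0, x3=0: formula gives 0, but g = 1 ✗
Since they disagree at (1,0,0), the expression is not a correct formula for g.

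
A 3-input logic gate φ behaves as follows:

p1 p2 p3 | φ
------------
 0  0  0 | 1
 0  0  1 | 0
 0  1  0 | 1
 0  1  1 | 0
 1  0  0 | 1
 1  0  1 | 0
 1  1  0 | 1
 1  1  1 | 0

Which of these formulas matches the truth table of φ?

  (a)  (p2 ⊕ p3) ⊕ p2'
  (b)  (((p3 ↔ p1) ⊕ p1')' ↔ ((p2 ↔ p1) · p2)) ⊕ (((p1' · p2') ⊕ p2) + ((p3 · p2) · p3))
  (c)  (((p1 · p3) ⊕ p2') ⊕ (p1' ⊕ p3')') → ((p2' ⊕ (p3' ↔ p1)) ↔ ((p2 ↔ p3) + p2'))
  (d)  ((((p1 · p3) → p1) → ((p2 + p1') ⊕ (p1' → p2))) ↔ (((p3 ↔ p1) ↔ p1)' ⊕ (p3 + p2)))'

a

(b) disagrees with φ on (1,0,0) (formula → 0, table → 1); rule it out.
(c) disagrees with φ on (0,1,1) (formula → 1, table → 0); rule it out.
(d) disagrees with φ on (0,0,0) (formula → 0, table → 1); rule it out.
That leaves (a). Evaluating it on every row reproduces the table of φ exactly.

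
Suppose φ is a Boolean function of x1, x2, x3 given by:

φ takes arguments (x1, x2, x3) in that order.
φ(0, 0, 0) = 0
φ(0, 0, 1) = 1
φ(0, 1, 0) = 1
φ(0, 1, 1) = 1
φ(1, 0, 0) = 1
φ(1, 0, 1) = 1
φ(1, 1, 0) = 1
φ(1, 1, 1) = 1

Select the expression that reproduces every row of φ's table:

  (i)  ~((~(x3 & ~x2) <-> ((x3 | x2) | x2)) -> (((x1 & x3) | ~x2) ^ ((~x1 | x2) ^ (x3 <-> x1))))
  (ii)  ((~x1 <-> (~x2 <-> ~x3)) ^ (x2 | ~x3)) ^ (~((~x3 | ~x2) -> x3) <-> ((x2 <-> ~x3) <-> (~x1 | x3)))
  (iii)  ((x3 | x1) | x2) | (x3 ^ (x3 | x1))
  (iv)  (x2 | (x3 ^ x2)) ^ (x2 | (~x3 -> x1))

iii

(i) disagrees with φ on (0,0,1) (formula → 0, table → 1); rule it out.
(ii) disagrees with φ on (0,0,1) (formula → 0, table → 1); rule it out.
(iv) disagrees with φ on (0,0,1) (formula → 0, table → 1); rule it out.
(iii) is the remaining candidate, and it agrees with φ on all 8 inputs.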